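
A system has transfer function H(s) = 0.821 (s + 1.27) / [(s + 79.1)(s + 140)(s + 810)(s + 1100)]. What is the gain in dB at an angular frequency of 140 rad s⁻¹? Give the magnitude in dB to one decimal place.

|j140 + 1.27| = √(140² + 1.27²) = 140
|j140 + 79.1| = √(140² + 79.1²) = 160.8
|j140 + 140| = √(140² + 140²) = 198
|j140 + 810| = √(140² + 810²) = 822
|j140 + 1100| = √(140² + 1100²) = 1109
|H(j140)| = 0.821 × 140 / (160.8 × 198 × 822 × 1109) = 3.961e-09
20 log₁₀(3.961e-09) = -168.04 dB

-168.0 dB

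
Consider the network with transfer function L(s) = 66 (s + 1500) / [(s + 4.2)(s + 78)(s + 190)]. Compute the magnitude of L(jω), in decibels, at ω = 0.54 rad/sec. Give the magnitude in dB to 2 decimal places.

3.96 dB

|j0.54 + 1500| = √(0.54² + 1500²) = 1500
|j0.54 + 4.2| = √(0.54² + 4.2²) = 4.235
|j0.54 + 78| = √(0.54² + 78²) = 78
|j0.54 + 190| = √(0.54² + 190²) = 190
|L(j0.54)| = 66 × 1500 / (4.235 × 78 × 190) = 1.5775
20 log₁₀(1.5775) = 3.959 dB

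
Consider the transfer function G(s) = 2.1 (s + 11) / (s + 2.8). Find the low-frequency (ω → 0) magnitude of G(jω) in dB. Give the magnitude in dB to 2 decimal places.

18.33 dB

G(0) = 2.1 × 11 / 2.8 = 8.25
20 log₁₀(8.25) = 18.329 dB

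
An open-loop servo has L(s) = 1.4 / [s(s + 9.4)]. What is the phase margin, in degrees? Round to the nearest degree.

Gain crossover: |L(jω)| = 1 at ω ≈ 0.149 rad/sec.
∠L(j0.149) = −90° − arctan(0.149/9.4) ≈ -90.91°
PM = 180° + (-90.91°) = 89.09°

89°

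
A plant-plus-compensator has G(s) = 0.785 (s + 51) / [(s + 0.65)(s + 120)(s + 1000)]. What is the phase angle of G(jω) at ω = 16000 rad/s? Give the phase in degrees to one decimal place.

∠(j16000 + 51) = arctan(16000/51) = 89.82°
∠(j16000 + 0.65) = arctan(16000/0.65) = 90.00°
∠(j16000 + 120) = arctan(16000/120) = 89.57°
∠(j16000 + 1000) = arctan(16000/1000) = 86.42°
∠G(j16000) = 89.82° − (90.00° + 89.57° + 86.42°) = -176.17°

-176.2 deg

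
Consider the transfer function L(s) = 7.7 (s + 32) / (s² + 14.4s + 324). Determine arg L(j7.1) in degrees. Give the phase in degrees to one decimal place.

-8.0°

∠(j7.1 + 32) = arctan(7.1/32) = 12.51°
∠[(j7.1)² + 14.4(j7.1) + 324] = ∠[273.59 + j102.24] = 20.49°
∠L(j7.1) = 12.51° − 20.49° = -7.98°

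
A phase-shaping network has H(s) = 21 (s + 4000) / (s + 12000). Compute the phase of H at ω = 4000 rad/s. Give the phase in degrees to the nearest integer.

∠(j4000 + 4000) = arctan(4000/4000) = 45.00°
∠(j4000 + 12000) = arctan(4000/12000) = 18.43°
∠H(j4000) = 45.00° − 18.43° = 26.57°

27°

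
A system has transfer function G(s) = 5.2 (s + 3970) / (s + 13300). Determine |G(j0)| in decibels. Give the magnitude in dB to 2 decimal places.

G(0) = 5.2 × 3970 / 13300 = 1.5522
20 log₁₀(1.5522) = 3.819 dB

3.82 dB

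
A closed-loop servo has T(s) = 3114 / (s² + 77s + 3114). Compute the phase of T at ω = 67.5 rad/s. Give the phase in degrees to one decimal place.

-105.5°

∠[(j67.5)² + 77(j67.5) + 3114] = ∠[-1442.2 + j5197.5] = 105.51°
∠T(j67.5) = −105.51° = -105.51°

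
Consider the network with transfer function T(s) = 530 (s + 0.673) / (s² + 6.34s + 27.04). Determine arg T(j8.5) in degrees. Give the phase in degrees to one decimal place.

∠(j8.5 + 0.673) = arctan(8.5/0.673) = 85.47°
∠[(j8.5)² + 6.34(j8.5) + 27.04] = ∠[-45.21 + j53.89] = 129.99°
∠T(j8.5) = 85.47° − 129.99° = -44.52°

-44.5°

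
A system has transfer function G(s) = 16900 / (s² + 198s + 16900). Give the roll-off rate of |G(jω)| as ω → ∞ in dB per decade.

With 0 zeros and 2 poles, the high-frequency asymptotic slope is 20 × (0 − 2) = -40 dB/decade.

-40 dB/decade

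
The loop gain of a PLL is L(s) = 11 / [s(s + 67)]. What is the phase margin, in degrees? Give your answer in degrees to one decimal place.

89.9°

Gain crossover: |L(jω)| = 1 at ω ≈ 0.164 rad/sec.
∠L(j0.164) = −90° − arctan(0.164/67) ≈ -90.14°
PM = 180° + (-90.14°) = 89.86°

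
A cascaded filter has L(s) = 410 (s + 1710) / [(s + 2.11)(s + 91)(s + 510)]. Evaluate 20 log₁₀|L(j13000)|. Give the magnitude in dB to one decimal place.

|j13000 + 1710| = √(13000² + 1710²) = 1.311e+04
|j13000 + 2.11| = √(13000² + 2.11²) = 1.3e+04
|j13000 + 91| = √(13000² + 91²) = 1.3e+04
|j13000 + 510| = √(13000² + 510²) = 1.301e+04
|L(j13000)| = 410 × 1.311e+04 / (1.3e+04 × 1.3e+04 × 1.301e+04) = 2.445e-06
20 log₁₀(2.445e-06) = -112.23 dB

-112.2 dB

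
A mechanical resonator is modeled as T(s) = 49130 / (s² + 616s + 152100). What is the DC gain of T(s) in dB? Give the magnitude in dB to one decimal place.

-9.8 dB

T(0) = 49130 / 152100 = 0.32301
20 log₁₀(0.32301) = -9.82 dB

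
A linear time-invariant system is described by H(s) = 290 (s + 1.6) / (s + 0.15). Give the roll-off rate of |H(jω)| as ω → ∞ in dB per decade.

0 dB/decade

With 1 zero and 1 pole, the high-frequency asymptotic slope is 20 × (1 − 1) = 0 dB/decade.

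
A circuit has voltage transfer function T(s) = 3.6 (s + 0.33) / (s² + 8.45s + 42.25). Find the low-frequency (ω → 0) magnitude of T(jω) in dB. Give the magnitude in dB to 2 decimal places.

-31.02 dB

T(0) = 3.6 × 0.33 / 42.25 = 0.028118
20 log₁₀(0.028118) = -31.020 dB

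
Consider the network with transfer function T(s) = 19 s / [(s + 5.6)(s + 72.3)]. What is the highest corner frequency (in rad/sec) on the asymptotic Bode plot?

72.3 rad/sec

Break frequencies occur at each pole and zero magnitude: 5.6 rad/sec, 72.3 rad/sec.
The highest is 72.3 rad/sec.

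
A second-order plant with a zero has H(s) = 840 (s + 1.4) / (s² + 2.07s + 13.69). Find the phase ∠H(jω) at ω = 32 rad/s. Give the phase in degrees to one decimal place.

∠(j32 + 1.4) = arctan(32/1.4) = 87.49°
∠[(j32)² + 2.07(j32) + 13.69] = ∠[-1010.3 + j66.24] = 176.25°
∠H(j32) = 87.49° − 176.25° = -88.75°

-88.8°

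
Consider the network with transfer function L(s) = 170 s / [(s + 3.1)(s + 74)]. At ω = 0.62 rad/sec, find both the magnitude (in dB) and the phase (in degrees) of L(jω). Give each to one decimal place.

|j0.62| = 0.62
|j0.62 + 3.1| = √(0.62² + 3.1²) = 3.161
|j0.62 + 74| = √(0.62² + 74²) = 74
|L(j0.62)| = 170 × 0.62 / (3.161 × 74) = 0.45052
20 log₁₀(0.45052) = -6.93 dB
∠(j0.62) = 90.00°
∠(j0.62 + 3.1) = arctan(0.62/3.1) = 11.31°
∠(j0.62 + 74) = arctan(0.62/74) = 0.48°
∠L(j0.62) = 90.00° − (11.31° + 0.48°) = 78.21°

|L| = -6.9 dB, ∠L = 78.2°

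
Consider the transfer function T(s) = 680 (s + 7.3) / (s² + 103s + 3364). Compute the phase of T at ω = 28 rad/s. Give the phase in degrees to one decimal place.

∠(j28 + 7.3) = arctan(28/7.3) = 75.39°
∠[(j28)² + 103(j28) + 3364] = ∠[2580 + j2884] = 48.18°
∠T(j28) = 75.39° − 48.18° = 27.20°

27.2 deg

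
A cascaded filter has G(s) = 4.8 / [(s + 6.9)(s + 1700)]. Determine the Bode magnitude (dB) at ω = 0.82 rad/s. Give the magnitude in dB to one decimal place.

-67.8 dB

|j0.82 + 6.9| = √(0.82² + 6.9²) = 6.949
|j0.82 + 1700| = √(0.82² + 1700²) = 1700
|G(j0.82)| = 4.8 / (6.949 × 1700) = 0.00040635
20 log₁₀(0.00040635) = -67.82 dB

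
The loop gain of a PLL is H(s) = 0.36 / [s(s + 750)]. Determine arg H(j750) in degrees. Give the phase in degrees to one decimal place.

-135.0°

∠(j750 + 750) = arctan(750/750) = 45.00°
∠(j750) = 90.00°
∠H(j750) = − (45.00° + 90.00°) = -135.00°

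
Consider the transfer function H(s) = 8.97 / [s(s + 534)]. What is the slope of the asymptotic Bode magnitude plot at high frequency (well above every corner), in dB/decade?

-40 dB/decade

With 0 zeros and 2 poles, the high-frequency asymptotic slope is 20 × (0 − 2) = -40 dB/decade.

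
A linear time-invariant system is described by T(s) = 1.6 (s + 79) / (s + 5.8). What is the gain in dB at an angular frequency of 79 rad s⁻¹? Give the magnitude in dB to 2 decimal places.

|j79 + 79| = √(79² + 79²) = 111.7
|j79 + 5.8| = √(79² + 5.8²) = 79.21
|T(j79)| = 1.6 × 111.7 / 79.21 = 2.2567
20 log₁₀(2.2567) = 7.069 dB

7.07 dB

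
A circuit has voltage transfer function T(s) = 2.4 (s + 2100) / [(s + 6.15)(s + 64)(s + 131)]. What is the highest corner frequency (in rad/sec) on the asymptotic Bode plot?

2100 rad/sec

Break frequencies occur at each pole and zero magnitude: 6.15 rad/sec, 64 rad/sec, 131 rad/sec, 2100 rad/sec.
The highest is 2100 rad/sec.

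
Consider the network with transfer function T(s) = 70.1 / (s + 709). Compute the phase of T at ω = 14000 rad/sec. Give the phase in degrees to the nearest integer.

-87°

∠(j14000 + 709) = arctan(14000/709) = 87.10°
∠T(j14000) = −87.10° = -87.10°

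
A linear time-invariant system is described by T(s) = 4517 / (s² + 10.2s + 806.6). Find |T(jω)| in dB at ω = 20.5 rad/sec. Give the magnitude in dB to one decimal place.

20.2 dB

|(j20.5)² + 10.2(j20.5) + 806.6| = |386.35 + j209.1| = 439.3
|T(j20.5)| = 4517 / 439.3 = 10.282
20 log₁₀(10.282) = 20.24 dB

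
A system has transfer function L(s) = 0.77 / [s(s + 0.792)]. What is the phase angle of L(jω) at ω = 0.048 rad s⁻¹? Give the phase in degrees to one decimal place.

∠(j0.048 + 0.792) = arctan(0.048/0.792) = 3.47°
∠(j0.048) = 90.00°
∠L(j0.048) = − (3.47° + 90.00°) = -93.47°

-93.5°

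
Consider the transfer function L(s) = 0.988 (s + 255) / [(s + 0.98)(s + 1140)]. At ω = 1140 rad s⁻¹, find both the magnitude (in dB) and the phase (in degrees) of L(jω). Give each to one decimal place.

|L| = -64.0 dB, ∠L = -57.6°

|j1140 + 255| = √(1140² + 255²) = 1168
|j1140 + 0.98| = √(1140² + 0.98²) = 1140
|j1140 + 1140| = √(1140² + 1140²) = 1612
|L(j1140)| = 0.988 × 1168 / (1140 × 1612) = 0.00062797
20 log₁₀(0.00062797) = -64.04 dB
∠(j1140 + 255) = arctan(1140/255) = 77.39°
∠(j1140 + 0.98) = arctan(1140/0.98) = 89.95°
∠(j1140 + 1140) = arctan(1140/1140) = 45.00°
∠L(j1140) = 77.39° − (89.95° + 45.00°) = -57.56°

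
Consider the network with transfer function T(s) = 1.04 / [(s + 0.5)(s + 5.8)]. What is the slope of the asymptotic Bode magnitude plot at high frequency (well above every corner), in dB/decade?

-40 dB/decade

With 0 zeros and 2 poles, the high-frequency asymptotic slope is 20 × (0 − 2) = -40 dB/decade.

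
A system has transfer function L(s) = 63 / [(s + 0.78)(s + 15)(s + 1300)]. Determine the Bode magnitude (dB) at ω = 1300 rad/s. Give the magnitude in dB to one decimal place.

|j1300 + 0.78| = √(1300² + 0.78²) = 1300
|j1300 + 15| = √(1300² + 15²) = 1300
|j1300 + 1300| = √(1300² + 1300²) = 1838
|L(j1300)| = 63 / (1300 × 1300 × 1838) = 2.0275e-08
20 log₁₀(2.0275e-08) = -153.86 dB

-153.9 dB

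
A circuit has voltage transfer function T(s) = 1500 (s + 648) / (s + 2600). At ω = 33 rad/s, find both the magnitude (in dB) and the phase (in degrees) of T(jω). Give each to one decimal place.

|j33 + 648| = √(33² + 648²) = 648.8
|j33 + 2600| = √(33² + 2600²) = 2600
|T(j33)| = 1500 × 648.8 / 2600 = 374.3
20 log₁₀(374.3) = 51.46 dB
∠(j33 + 648) = arctan(33/648) = 2.92°
∠(j33 + 2600) = arctan(33/2600) = 0.73°
∠T(j33) = 2.92° − 0.73° = 2.19°

|T| = 51.5 dB, ∠T = 2.2 deg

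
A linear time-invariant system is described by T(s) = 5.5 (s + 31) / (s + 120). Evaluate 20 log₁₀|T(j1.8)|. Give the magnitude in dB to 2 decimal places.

3.06 dB

|j1.8 + 31| = √(1.8² + 31²) = 31.05
|j1.8 + 120| = √(1.8² + 120²) = 120
|T(j1.8)| = 5.5 × 31.05 / 120 = 1.4231
20 log₁₀(1.4231) = 3.065 dB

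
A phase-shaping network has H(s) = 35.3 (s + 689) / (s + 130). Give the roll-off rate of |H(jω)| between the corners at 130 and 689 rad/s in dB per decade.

In this band the factors already past their corner are: pole at 130; net slope = -20 dB/decade.

-20 dB/decade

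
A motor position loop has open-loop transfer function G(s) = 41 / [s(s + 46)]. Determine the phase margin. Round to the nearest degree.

89°

Gain crossover: |G(jω)| = 1 at ω ≈ 0.891 rad/s.
∠G(j0.891) = −90° − arctan(0.891/46) ≈ -91.11°
PM = 180° + (-91.11°) = 88.89°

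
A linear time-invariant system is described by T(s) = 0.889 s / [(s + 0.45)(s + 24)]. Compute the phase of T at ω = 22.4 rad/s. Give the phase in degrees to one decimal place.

-41.9°

∠(j22.4) = 90.00°
∠(j22.4 + 0.45) = arctan(22.4/0.45) = 88.85°
∠(j22.4 + 24) = arctan(22.4/24) = 43.03°
∠T(j22.4) = 90.00° − (88.85° + 43.03°) = -41.87°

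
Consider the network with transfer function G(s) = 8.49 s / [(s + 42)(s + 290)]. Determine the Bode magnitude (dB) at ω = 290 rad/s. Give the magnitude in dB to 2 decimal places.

-33.77 dB

|j290| = 290
|j290 + 42| = √(290² + 42²) = 293
|j290 + 290| = √(290² + 290²) = 410.1
|G(j290)| = 8.49 × 290 / (293 × 410.1) = 0.020487
20 log₁₀(0.020487) = -33.770 dB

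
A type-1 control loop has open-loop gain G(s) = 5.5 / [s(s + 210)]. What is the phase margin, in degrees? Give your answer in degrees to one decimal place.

Gain crossover: |G(jω)| = 1 at ω ≈ 0.0262 rad s⁻¹.
∠G(j0.0262) = −90° − arctan(0.0262/210) ≈ -90.01°
PM = 180° + (-90.01°) = 89.99°

90.0°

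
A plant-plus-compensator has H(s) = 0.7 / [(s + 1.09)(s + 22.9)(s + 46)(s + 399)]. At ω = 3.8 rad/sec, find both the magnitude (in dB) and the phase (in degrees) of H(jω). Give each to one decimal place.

|H| = -127.7 dB, ∠H = -88.7°

|j3.8 + 1.09| = √(3.8² + 1.09²) = 3.953
|j3.8 + 22.9| = √(3.8² + 22.9²) = 23.21
|j3.8 + 46| = √(3.8² + 46²) = 46.16
|j3.8 + 399| = √(3.8² + 399²) = 399
|H(j3.8)| = 0.7 / (3.953 × 23.21 × 46.16 × 399) = 4.1417e-07
20 log₁₀(4.1417e-07) = -127.66 dB
∠(j3.8 + 1.09) = arctan(3.8/1.09) = 73.99°
∠(j3.8 + 22.9) = arctan(3.8/22.9) = 9.42°
∠(j3.8 + 46) = arctan(3.8/46) = 4.72°
∠(j3.8 + 399) = arctan(3.8/399) = 0.55°
∠H(j3.8) = − (73.99° + 9.42° + 4.72° + 0.55°) = -88.68°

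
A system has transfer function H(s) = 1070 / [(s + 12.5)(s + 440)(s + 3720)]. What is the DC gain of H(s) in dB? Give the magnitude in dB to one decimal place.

-85.6 dB

H(0) = 1070 / (12.5 × 440 × 3720) = 5.2297e-05
20 log₁₀(5.2297e-05) = -85.63 dB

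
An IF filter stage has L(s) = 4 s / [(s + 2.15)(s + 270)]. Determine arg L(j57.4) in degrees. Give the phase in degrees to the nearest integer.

-10 deg

∠(j57.4) = 90.00°
∠(j57.4 + 2.15) = arctan(57.4/2.15) = 87.85°
∠(j57.4 + 270) = arctan(57.4/270) = 12.00°
∠L(j57.4) = 90.00° − (87.85° + 12.00°) = -9.86°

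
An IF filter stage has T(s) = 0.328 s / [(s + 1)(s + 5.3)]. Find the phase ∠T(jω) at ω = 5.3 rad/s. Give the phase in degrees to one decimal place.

∠(j5.3) = 90.00°
∠(j5.3 + 1) = arctan(5.3/1) = 79.32°
∠(j5.3 + 5.3) = arctan(5.3/5.3) = 45.00°
∠T(j5.3) = 90.00° − (79.32° + 45.00°) = -34.32°

-34.3°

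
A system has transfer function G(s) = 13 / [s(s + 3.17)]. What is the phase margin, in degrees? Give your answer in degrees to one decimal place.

46.7°

Gain crossover: |G(jω)| = 1 at ω ≈ 2.99 rad/sec.
∠G(j2.99) = −90° − arctan(2.99/3.17) ≈ -133.28°
PM = 180° + (-133.28°) = 46.72°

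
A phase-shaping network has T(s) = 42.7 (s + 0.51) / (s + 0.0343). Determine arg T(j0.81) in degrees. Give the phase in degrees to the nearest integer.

∠(j0.81 + 0.51) = arctan(0.81/0.51) = 57.80°
∠(j0.81 + 0.0343) = arctan(0.81/0.0343) = 87.58°
∠T(j0.81) = 57.80° − 87.58° = -29.77°

-30°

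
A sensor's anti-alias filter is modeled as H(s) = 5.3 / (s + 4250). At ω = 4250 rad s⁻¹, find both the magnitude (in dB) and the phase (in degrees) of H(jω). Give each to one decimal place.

|j4250 + 4250| = √(4250² + 4250²) = 6010
|H(j4250)| = 5.3 / 6010 = 0.0008818
20 log₁₀(0.0008818) = -61.09 dB
∠(j4250 + 4250) = arctan(4250/4250) = 45.00°
∠H(j4250) = −45.00° = -45.00°

|H| = -61.1 dB, ∠H = -45.0 deg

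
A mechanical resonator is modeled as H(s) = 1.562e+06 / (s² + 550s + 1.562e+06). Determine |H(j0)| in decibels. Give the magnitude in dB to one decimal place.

H(0) = 1.562e+06 / 1.562e+06 = 1
20 log₁₀(1) = 0.00 dB

0.0 dB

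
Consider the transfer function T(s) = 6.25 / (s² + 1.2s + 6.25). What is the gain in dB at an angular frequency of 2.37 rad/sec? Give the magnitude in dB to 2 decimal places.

|(j2.37)² + 1.2(j2.37) + 6.25| = |0.6331 + j2.844| = 2.914
|T(j2.37)| = 6.25 / 2.914 = 2.1451
20 log₁₀(2.1451) = 6.629 dB

6.63 dB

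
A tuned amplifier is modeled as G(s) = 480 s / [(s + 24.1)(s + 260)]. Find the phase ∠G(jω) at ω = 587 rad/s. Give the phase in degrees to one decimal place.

-63.8°

∠(j587) = 90.00°
∠(j587 + 24.1) = arctan(587/24.1) = 87.65°
∠(j587 + 260) = arctan(587/260) = 66.11°
∠G(j587) = 90.00° − (87.65° + 66.11°) = -63.76°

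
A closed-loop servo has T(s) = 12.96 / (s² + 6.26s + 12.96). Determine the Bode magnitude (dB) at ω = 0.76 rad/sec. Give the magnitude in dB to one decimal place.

-0.2 dB

|(j0.76)² + 6.26(j0.76) + 12.96| = |12.382 + j4.7576| = 13.26
|T(j0.76)| = 12.96 / 13.26 = 0.97701
20 log₁₀(0.97701) = -0.20 dB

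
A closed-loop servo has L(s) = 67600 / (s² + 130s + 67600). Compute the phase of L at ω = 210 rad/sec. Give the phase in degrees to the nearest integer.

-49°

∠[(j210)² + 130(j210) + 67600] = ∠[23500 + j27300] = 49.28°
∠L(j210) = −49.28° = -49.28°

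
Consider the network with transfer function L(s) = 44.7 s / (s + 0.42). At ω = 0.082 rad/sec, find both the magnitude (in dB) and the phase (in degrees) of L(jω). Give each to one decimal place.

|j0.082| = 0.082
|j0.082 + 0.42| = √(0.082² + 0.42²) = 0.4279
|L(j0.082)| = 44.7 × 0.082 / 0.4279 = 8.5654
20 log₁₀(8.5654) = 18.65 dB
∠(j0.082) = 90.00°
∠(j0.082 + 0.42) = arctan(0.082/0.42) = 11.05°
∠L(j0.082) = 90.00° − 11.05° = 78.95°

|L| = 18.7 dB, ∠L = 79.0 deg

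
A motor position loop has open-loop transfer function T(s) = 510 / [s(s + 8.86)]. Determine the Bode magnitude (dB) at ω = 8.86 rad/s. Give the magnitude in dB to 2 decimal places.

|j8.86 + 8.86| = √(8.86² + 8.86²) = 12.53
|j8.86| = 8.86
|T(j8.86)| = 510 / (12.53 × 8.86) = 4.594
20 log₁₀(4.594) = 13.244 dB

13.24 dB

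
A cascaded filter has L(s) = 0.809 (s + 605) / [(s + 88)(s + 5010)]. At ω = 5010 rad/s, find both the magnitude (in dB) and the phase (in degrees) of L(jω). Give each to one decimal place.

|L| = -78.8 dB, ∠L = -50.9°

|j5010 + 605| = √(5010² + 605²) = 5046
|j5010 + 88| = √(5010² + 88²) = 5011
|j5010 + 5010| = √(5010² + 5010²) = 7085
|L(j5010)| = 0.809 × 5046 / (5011 × 7085) = 0.00011499
20 log₁₀(0.00011499) = -78.79 dB
∠(j5010 + 605) = arctan(5010/605) = 83.11°
∠(j5010 + 88) = arctan(5010/88) = 88.99°
∠(j5010 + 5010) = arctan(5010/5010) = 45.00°
∠L(j5010) = 83.11° − (88.99° + 45.00°) = -50.88°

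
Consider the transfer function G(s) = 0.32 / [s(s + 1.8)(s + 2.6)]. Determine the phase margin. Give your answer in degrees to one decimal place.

Gain crossover: |G(jω)| = 1 at ω ≈ 0.0683 rad/sec.
∠G(j0.0683) = −90° − arctan(0.0683/1.8) − arctan(0.0683/2.6) ≈ -93.68°
PM = 180° + (-93.68°) = 86.32°

86.3°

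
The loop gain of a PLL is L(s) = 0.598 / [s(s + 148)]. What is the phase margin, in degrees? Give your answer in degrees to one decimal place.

90.0 deg

Gain crossover: |L(jω)| = 1 at ω ≈ 0.00404 rad s⁻¹.
∠L(j0.00404) = −90° − arctan(0.00404/148) ≈ -90.00°
PM = 180° + (-90.00°) = 90.00°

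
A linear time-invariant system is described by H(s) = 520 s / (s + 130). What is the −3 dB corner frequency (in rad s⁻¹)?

For a single-pole high-pass, the −3 dB point is at the pole: ω = 130 rad s⁻¹.

130 rad s⁻¹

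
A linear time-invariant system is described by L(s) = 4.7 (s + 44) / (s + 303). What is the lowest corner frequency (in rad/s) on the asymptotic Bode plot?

44 rad/s

Break frequencies occur at each pole and zero magnitude: 44 rad/s, 303 rad/s.
The lowest is 44 rad/s.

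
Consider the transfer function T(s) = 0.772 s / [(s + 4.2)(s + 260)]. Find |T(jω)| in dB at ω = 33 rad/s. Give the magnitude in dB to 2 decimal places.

-50.69 dB

|j33| = 33
|j33 + 4.2| = √(33² + 4.2²) = 33.27
|j33 + 260| = √(33² + 260²) = 262.1
|T(j33)| = 0.772 × 33 / (33.27 × 262.1) = 0.002922
20 log₁₀(0.002922) = -50.686 dB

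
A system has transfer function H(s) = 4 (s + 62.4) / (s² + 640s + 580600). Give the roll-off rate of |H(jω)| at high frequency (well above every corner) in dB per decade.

With 1 zero and 2 poles, the high-frequency asymptotic slope is 20 × (1 − 2) = -20 dB/decade.

-20 dB/decade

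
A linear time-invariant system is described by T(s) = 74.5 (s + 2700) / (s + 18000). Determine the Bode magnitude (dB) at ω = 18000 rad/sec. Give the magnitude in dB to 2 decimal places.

34.53 dB

|j18000 + 2700| = √(18000² + 2700²) = 1.82e+04
|j18000 + 18000| = √(18000² + 18000²) = 2.546e+04
|T(j18000)| = 74.5 × 1.82e+04 / 2.546e+04 = 53.269
20 log₁₀(53.269) = 34.529 dB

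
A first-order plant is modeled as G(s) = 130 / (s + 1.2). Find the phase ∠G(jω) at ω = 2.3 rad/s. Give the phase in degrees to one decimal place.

-62.4°

∠(j2.3 + 1.2) = arctan(2.3/1.2) = 62.45°
∠G(j2.3) = −62.45° = -62.45°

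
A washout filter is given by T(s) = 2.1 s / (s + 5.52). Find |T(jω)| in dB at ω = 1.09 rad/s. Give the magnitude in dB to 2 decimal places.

-7.81 dB

|j1.09| = 1.09
|j1.09 + 5.52| = √(1.09² + 5.52²) = 5.627
|T(j1.09)| = 2.1 × 1.09 / 5.627 = 0.40682
20 log₁₀(0.40682) = -7.812 dB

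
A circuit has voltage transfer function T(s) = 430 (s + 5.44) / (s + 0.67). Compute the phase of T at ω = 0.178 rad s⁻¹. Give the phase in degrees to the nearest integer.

-13°

∠(j0.178 + 5.44) = arctan(0.178/5.44) = 1.87°
∠(j0.178 + 0.67) = arctan(0.178/0.67) = 14.88°
∠T(j0.178) = 1.87° − 14.88° = -13.00°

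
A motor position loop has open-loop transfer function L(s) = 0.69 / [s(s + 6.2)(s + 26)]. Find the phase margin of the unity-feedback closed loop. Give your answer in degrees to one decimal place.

Gain crossover: |L(jω)| = 1 at ω ≈ 0.00428 rad/sec.
∠L(j0.00428) = −90° − arctan(0.00428/6.2) − arctan(0.00428/26) ≈ -90.05°
PM = 180° + (-90.05°) = 89.95°

90.0°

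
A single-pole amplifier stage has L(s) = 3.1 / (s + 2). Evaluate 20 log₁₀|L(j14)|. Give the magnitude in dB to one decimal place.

-13.2 dB

|j14 + 2| = √(14² + 2²) = 14.14
|L(j14)| = 3.1 / 14.14 = 0.2192
20 log₁₀(0.2192) = -13.18 dB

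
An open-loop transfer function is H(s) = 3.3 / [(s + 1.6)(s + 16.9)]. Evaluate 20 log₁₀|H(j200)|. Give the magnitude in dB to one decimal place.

|j200 + 1.6| = √(200² + 1.6²) = 200
|j200 + 16.9| = √(200² + 16.9²) = 200.7
|H(j200)| = 3.3 / (200 × 200.7) = 8.2204e-05
20 log₁₀(8.2204e-05) = -81.70 dB

-81.7 dB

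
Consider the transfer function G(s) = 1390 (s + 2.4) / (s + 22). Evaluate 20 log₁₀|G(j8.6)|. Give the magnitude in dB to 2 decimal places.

|j8.6 + 2.4| = √(8.6² + 2.4²) = 8.929
|j8.6 + 22| = √(8.6² + 22²) = 23.62
|G(j8.6)| = 1390 × 8.929 / 23.62 = 525.41
20 log₁₀(525.41) = 54.410 dB

54.41 dB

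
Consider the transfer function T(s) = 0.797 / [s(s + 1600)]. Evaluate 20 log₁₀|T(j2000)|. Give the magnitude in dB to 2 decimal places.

|j2000 + 1600| = √(2000² + 1600²) = 2561
|j2000| = 2000
|T(j2000)| = 0.797 / (2561 × 2000) = 1.5559e-07
20 log₁₀(1.5559e-07) = -136.160 dB

-136.16 dB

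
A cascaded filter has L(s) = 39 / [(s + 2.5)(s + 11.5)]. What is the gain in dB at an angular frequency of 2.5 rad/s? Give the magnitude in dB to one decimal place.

-0.6 dB

|j2.5 + 2.5| = √(2.5² + 2.5²) = 3.536
|j2.5 + 11.5| = √(2.5² + 11.5²) = 11.77
|L(j2.5)| = 39 / (3.536 × 11.77) = 0.93731
20 log₁₀(0.93731) = -0.56 dB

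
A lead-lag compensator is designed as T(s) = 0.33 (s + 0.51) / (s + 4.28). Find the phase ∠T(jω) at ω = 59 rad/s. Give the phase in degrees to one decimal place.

∠(j59 + 0.51) = arctan(59/0.51) = 89.50°
∠(j59 + 4.28) = arctan(59/4.28) = 85.85°
∠T(j59) = 89.50° − 85.85° = 3.65°

3.7°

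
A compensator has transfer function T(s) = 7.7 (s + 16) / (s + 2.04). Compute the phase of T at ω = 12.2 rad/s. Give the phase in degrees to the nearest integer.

∠(j12.2 + 16) = arctan(12.2/16) = 37.33°
∠(j12.2 + 2.04) = arctan(12.2/2.04) = 80.51°
∠T(j12.2) = 37.33° − 80.51° = -43.18°

-43°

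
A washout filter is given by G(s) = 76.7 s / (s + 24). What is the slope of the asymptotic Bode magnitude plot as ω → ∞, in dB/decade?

0 dB/decade

With 1 zero and 1 pole, the high-frequency asymptotic slope is 20 × (1 − 1) = 0 dB/decade.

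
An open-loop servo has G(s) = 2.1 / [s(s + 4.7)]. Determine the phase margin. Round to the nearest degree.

85°

Gain crossover: |G(jω)| = 1 at ω ≈ 0.445 rad/sec.
∠G(j0.445) = −90° − arctan(0.445/4.7) ≈ -95.41°
PM = 180° + (-95.41°) = 84.59°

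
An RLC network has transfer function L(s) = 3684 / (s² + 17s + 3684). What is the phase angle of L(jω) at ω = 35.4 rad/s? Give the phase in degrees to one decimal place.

-13.9 deg

∠[(j35.4)² + 17(j35.4) + 3684] = ∠[2430.8 + j601.8] = 13.91°
∠L(j35.4) = −13.91° = -13.91°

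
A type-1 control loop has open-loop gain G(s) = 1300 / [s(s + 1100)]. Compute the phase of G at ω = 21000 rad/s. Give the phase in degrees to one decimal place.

-177.0°

∠(j21000 + 1100) = arctan(21000/1100) = 87.00°
∠(j21000) = 90.00°
∠G(j21000) = − (87.00° + 90.00°) = -177.00°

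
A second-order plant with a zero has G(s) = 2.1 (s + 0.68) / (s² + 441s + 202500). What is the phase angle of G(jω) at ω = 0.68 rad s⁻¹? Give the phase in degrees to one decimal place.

∠(j0.68 + 0.68) = arctan(0.68/0.68) = 45.00°
∠[(j0.68)² + 441(j0.68) + 202500] = ∠[2.025e+05 + j299.88] = 0.08°
∠G(j0.68) = 45.00° − 0.08° = 44.92°

44.9 deg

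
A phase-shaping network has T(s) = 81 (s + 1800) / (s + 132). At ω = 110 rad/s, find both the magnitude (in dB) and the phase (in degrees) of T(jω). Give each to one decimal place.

|T| = 58.6 dB, ∠T = -36.3°

|j110 + 1800| = √(110² + 1800²) = 1803
|j110 + 132| = √(110² + 132²) = 171.8
|T(j110)| = 81 × 1803 / 171.8 = 850.12
20 log₁₀(850.12) = 58.59 dB
∠(j110 + 1800) = arctan(110/1800) = 3.50°
∠(j110 + 132) = arctan(110/132) = 39.81°
∠T(j110) = 3.50° − 39.81° = -36.31°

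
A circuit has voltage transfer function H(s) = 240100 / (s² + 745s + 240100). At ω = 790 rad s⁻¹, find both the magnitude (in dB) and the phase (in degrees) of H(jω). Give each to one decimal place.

|(j790)² + 745(j790) + 240100| = |-3.84e+05 + j5.8855e+05| = 7.027e+05
|H(j790)| = 240100 / 7.027e+05 = 0.34166
20 log₁₀(0.34166) = -9.33 dB
∠[(j790)² + 745(j790) + 240100] = ∠[-3.84e+05 + j5.8855e+05] = 123.12°
∠H(j790) = −123.12° = -123.12°

|H| = -9.3 dB, ∠H = -123.1°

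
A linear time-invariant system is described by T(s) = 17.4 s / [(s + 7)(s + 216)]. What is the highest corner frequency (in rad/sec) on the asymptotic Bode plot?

Break frequencies occur at each pole and zero magnitude: 7 rad/sec, 216 rad/sec.
The highest is 216 rad/sec.

216 rad/sec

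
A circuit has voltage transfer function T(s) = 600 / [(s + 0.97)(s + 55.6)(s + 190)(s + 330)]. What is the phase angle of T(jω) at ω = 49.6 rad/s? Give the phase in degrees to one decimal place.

∠(j49.6 + 0.97) = arctan(49.6/0.97) = 88.88°
∠(j49.6 + 55.6) = arctan(49.6/55.6) = 41.74°
∠(j49.6 + 190) = arctan(49.6/190) = 14.63°
∠(j49.6 + 330) = arctan(49.6/330) = 8.55°
∠T(j49.6) = − (88.88° + 41.74° + 14.63° + 8.55°) = -153.79°

-153.8 deg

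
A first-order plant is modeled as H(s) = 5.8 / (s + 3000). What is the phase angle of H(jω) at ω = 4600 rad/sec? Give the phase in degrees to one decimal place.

∠(j4600 + 3000) = arctan(4600/3000) = 56.89°
∠H(j4600) = −56.89° = -56.89°

-56.9°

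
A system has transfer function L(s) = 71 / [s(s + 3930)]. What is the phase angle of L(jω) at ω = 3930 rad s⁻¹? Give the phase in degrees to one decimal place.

∠(j3930 + 3930) = arctan(3930/3930) = 45.00°
∠(j3930) = 90.00°
∠L(j3930) = − (45.00° + 90.00°) = -135.00°

-135.0°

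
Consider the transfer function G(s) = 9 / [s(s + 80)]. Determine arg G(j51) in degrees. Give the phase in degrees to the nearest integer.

-123°

∠(j51 + 80) = arctan(51/80) = 32.52°
∠(j51) = 90.00°
∠G(j51) = − (32.52° + 90.00°) = -122.52°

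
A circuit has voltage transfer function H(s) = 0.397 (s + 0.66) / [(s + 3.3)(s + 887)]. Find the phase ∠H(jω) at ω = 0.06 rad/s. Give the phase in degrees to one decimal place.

4.1°

∠(j0.06 + 0.66) = arctan(0.06/0.66) = 5.19°
∠(j0.06 + 3.3) = arctan(0.06/3.3) = 1.04°
∠(j0.06 + 887) = arctan(0.06/887) = 0.00°
∠H(j0.06) = 5.19° − (1.04° + 0.00°) = 4.15°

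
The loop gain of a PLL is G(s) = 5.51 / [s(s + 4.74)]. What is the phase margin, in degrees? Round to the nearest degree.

Gain crossover: |G(jω)| = 1 at ω ≈ 1.13 rad/sec.
∠G(j1.13) = −90° − arctan(1.13/4.74) ≈ -103.42°
PM = 180° + (-103.42°) = 76.58°

77°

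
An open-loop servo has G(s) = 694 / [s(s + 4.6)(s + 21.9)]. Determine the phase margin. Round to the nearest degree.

Gain crossover: |G(jω)| = 1 at ω ≈ 4.71 rad s⁻¹.
∠G(j4.71) = −90° − arctan(4.71/4.6) − arctan(4.71/21.9) ≈ -147.79°
PM = 180° + (-147.79°) = 32.21°

32°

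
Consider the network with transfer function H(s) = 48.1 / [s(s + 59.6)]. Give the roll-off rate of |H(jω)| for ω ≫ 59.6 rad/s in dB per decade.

-40 dB/decade

With 0 zeros and 2 poles, the high-frequency asymptotic slope is 20 × (0 − 2) = -40 dB/decade.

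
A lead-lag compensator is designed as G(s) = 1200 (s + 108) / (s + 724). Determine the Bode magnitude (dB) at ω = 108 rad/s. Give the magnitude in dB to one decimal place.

48.0 dB

|j108 + 108| = √(108² + 108²) = 152.7
|j108 + 724| = √(108² + 724²) = 732
|G(j108)| = 1200 × 152.7 / 732 = 250.38
20 log₁₀(250.38) = 47.97 dB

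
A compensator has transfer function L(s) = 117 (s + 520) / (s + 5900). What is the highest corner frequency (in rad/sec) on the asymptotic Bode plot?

5900 rad/sec

Break frequencies occur at each pole and zero magnitude: 520 rad/sec, 5900 rad/sec.
The highest is 5900 rad/sec.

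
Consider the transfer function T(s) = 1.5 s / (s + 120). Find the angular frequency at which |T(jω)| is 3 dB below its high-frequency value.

120 rad s⁻¹

For a single-pole high-pass, the −3 dB point is at the pole: ω = 120 rad s⁻¹.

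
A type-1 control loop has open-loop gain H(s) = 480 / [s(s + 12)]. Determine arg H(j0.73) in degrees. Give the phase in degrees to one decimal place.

∠(j0.73 + 12) = arctan(0.73/12) = 3.48°
∠(j0.73) = 90.00°
∠H(j0.73) = − (3.48° + 90.00°) = -93.48°

-93.5°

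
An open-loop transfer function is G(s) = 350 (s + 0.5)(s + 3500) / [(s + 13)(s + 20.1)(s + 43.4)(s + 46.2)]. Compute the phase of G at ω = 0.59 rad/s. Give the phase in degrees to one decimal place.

43.9°

∠(j0.59 + 0.5) = arctan(0.59/0.5) = 49.72°
∠(j0.59 + 3500) = arctan(0.59/3500) = 0.01°
∠(j0.59 + 13) = arctan(0.59/13) = 2.60°
∠(j0.59 + 20.1) = arctan(0.59/20.1) = 1.68°
∠(j0.59 + 43.4) = arctan(0.59/43.4) = 0.78°
∠(j0.59 + 46.2) = arctan(0.59/46.2) = 0.73°
∠G(j0.59) = 49.72° + 0.01° − (2.60° + 1.68° + 0.78° + 0.73°) = 43.94°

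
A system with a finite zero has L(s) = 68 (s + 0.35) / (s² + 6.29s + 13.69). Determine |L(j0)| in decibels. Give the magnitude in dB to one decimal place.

4.8 dB

L(0) = 68 × 0.35 / 13.69 = 1.7385
20 log₁₀(1.7385) = 4.80 dB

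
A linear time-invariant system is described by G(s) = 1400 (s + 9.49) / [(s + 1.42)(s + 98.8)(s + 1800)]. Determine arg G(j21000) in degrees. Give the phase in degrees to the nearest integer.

-175°

∠(j21000 + 9.49) = arctan(21000/9.49) = 89.97°
∠(j21000 + 1.42) = arctan(21000/1.42) = 90.00°
∠(j21000 + 98.8) = arctan(21000/98.8) = 89.73°
∠(j21000 + 1800) = arctan(21000/1800) = 85.10°
∠G(j21000) = 89.97° − (90.00° + 89.73° + 85.10°) = -174.85°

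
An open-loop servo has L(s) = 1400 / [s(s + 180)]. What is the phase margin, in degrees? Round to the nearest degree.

88°

Gain crossover: |L(jω)| = 1 at ω ≈ 7.77 rad/sec.
∠L(j7.77) = −90° − arctan(7.77/180) ≈ -92.47°
PM = 180° + (-92.47°) = 87.53°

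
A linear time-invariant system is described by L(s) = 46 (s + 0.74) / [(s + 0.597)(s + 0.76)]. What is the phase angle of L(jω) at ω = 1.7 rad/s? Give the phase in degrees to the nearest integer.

∠(j1.7 + 0.74) = arctan(1.7/0.74) = 66.48°
∠(j1.7 + 0.597) = arctan(1.7/0.597) = 70.65°
∠(j1.7 + 0.76) = arctan(1.7/0.76) = 65.91°
∠L(j1.7) = 66.48° − (70.65° + 65.91°) = -70.09°

-70°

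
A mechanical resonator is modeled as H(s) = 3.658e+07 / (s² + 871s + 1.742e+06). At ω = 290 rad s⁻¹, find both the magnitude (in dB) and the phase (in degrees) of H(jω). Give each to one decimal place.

|H| = 26.8 dB, ∠H = -8.7°

|(j290)² + 871(j290) + 1.742e+06| = |1.6579e+06 + j2.5259e+05| = 1.677e+06
|H(j290)| = 3.658e+07 / 1.677e+06 = 21.812
20 log₁₀(21.812) = 26.77 dB
∠[(j290)² + 871(j290) + 1.742e+06] = ∠[1.6579e+06 + j2.5259e+05] = 8.66°
∠H(j290) = −8.66° = -8.66°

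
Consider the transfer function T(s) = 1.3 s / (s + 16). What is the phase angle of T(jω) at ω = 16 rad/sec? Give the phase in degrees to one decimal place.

45.0°

∠(j16) = 90.00°
∠(j16 + 16) = arctan(16/16) = 45.00°
∠T(j16) = 90.00° − 45.00° = 45.00°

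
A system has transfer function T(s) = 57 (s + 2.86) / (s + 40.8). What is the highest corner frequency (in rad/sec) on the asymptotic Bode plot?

Break frequencies occur at each pole and zero magnitude: 2.86 rad/sec, 40.8 rad/sec.
The highest is 40.8 rad/sec.

40.8 rad/sec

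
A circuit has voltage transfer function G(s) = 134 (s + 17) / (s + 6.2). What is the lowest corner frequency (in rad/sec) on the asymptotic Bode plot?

Break frequencies occur at each pole and zero magnitude: 6.2 rad/sec, 17 rad/sec.
The lowest is 6.2 rad/sec.

6.2 rad/sec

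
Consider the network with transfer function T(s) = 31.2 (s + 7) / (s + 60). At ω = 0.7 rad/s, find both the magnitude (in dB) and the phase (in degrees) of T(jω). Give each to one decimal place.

|T| = 11.3 dB, ∠T = 5.0°

|j0.7 + 7| = √(0.7² + 7²) = 7.035
|j0.7 + 60| = √(0.7² + 60²) = 60
|T(j0.7)| = 31.2 × 7.035 / 60 = 3.6579
20 log₁₀(3.6579) = 11.26 dB
∠(j0.7 + 7) = arctan(0.7/7) = 5.71°
∠(j0.7 + 60) = arctan(0.7/60) = 0.67°
∠T(j0.7) = 5.71° − 0.67° = 5.04°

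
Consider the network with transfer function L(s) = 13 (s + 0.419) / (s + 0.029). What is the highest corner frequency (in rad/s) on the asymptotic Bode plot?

0.419 rad/s

Break frequencies occur at each pole and zero magnitude: 0.029 rad/s, 0.419 rad/s.
The highest is 0.419 rad/s.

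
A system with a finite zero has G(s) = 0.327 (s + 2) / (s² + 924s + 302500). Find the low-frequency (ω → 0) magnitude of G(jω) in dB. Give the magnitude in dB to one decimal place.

-113.3 dB

G(0) = 0.327 × 2 / 302500 = 2.162e-06
20 log₁₀(2.162e-06) = -113.30 dB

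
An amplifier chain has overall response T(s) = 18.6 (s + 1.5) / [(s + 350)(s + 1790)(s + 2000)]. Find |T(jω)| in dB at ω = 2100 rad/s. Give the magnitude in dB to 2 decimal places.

-112.79 dB

|j2100 + 1.5| = √(2100² + 1.5²) = 2100
|j2100 + 350| = √(2100² + 350²) = 2129
|j2100 + 1790| = √(2100² + 1790²) = 2759
|j2100 + 2000| = √(2100² + 2000²) = 2900
|T(j2100)| = 18.6 × 2100 / (2129 × 2759 × 2900) = 2.2927e-06
20 log₁₀(2.2927e-06) = -112.793 dB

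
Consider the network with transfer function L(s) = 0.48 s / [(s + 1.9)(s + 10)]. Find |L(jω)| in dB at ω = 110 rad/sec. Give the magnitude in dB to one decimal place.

-47.2 dB

|j110| = 110
|j110 + 1.9| = √(110² + 1.9²) = 110
|j110 + 10| = √(110² + 10²) = 110.5
|L(j110)| = 0.48 × 110 / (110 × 110.5) = 0.0043451
20 log₁₀(0.0043451) = -47.24 dB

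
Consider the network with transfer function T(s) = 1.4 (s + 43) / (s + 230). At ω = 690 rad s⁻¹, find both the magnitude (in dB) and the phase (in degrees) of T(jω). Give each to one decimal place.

|j690 + 43| = √(690² + 43²) = 691.3
|j690 + 230| = √(690² + 230²) = 727.3
|T(j690)| = 1.4 × 691.3 / 727.3 = 1.3307
20 log₁₀(1.3307) = 2.48 dB
∠(j690 + 43) = arctan(690/43) = 86.43°
∠(j690 + 230) = arctan(690/230) = 71.57°
∠T(j690) = 86.43° − 71.57° = 14.87°

|T| = 2.5 dB, ∠T = 14.9°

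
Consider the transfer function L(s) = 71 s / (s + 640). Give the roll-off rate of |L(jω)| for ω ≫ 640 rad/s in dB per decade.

With 1 zero and 1 pole, the high-frequency asymptotic slope is 20 × (1 − 1) = 0 dB/decade.

0 dB/decade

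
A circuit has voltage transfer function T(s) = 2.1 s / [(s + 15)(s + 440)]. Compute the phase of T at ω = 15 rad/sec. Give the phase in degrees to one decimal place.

43.0 deg

∠(j15) = 90.00°
∠(j15 + 15) = arctan(15/15) = 45.00°
∠(j15 + 440) = arctan(15/440) = 1.95°
∠T(j15) = 90.00° − (45.00° + 1.95°) = 43.05°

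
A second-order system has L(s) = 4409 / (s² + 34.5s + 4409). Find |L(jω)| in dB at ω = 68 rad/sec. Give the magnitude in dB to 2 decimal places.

5.44 dB

|(j68)² + 34.5(j68) + 4409| = |-215 + j2346| = 2356
|L(j68)| = 4409 / 2356 = 1.8715
20 log₁₀(1.8715) = 5.444 dB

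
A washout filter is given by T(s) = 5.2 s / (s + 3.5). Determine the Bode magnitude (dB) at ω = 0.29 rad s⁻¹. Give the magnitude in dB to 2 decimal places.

|j0.29| = 0.29
|j0.29 + 3.5| = √(0.29² + 3.5²) = 3.512
|T(j0.29)| = 5.2 × 0.29 / 3.512 = 0.42939
20 log₁₀(0.42939) = -7.343 dB

-7.34 dB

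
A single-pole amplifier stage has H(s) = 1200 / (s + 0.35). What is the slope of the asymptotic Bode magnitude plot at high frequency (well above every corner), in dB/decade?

With 0 zeros and 1 pole, the high-frequency asymptotic slope is 20 × (0 − 1) = -20 dB/decade.

-20 dB/decade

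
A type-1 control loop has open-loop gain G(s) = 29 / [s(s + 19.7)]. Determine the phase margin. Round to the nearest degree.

Gain crossover: |G(jω)| = 1 at ω ≈ 1.47 rad/s.
∠G(j1.47) = −90° − arctan(1.47/19.7) ≈ -94.26°
PM = 180° + (-94.26°) = 85.74°

86°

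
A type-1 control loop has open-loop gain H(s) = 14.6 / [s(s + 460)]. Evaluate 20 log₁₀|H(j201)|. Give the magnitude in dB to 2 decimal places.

|j201 + 460| = √(201² + 460²) = 502
|j201| = 201
|H(j201)| = 14.6 / (502 × 201) = 0.0001447
20 log₁₀(0.0001447) = -76.791 dB

-76.79 dB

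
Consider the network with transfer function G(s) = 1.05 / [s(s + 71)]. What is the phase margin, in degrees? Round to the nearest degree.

90°

Gain crossover: |G(jω)| = 1 at ω ≈ 0.0148 rad/s.
∠G(j0.0148) = −90° − arctan(0.0148/71) ≈ -90.01°
PM = 180° + (-90.01°) = 89.99°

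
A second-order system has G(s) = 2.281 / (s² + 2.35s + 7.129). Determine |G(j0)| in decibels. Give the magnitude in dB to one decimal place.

G(0) = 2.281 / 7.129 = 0.31996
20 log₁₀(0.31996) = -9.90 dB

-9.9 dB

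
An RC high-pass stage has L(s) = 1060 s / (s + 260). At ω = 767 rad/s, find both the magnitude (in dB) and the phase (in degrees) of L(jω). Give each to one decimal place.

|j767| = 767
|j767 + 260| = √(767² + 260²) = 809.9
|L(j767)| = 1060 × 767 / 809.9 = 1003.9
20 log₁₀(1003.9) = 60.03 dB
∠(j767) = 90.00°
∠(j767 + 260) = arctan(767/260) = 71.27°
∠L(j767) = 90.00° − 71.27° = 18.73°

|L| = 60.0 dB, ∠L = 18.7°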